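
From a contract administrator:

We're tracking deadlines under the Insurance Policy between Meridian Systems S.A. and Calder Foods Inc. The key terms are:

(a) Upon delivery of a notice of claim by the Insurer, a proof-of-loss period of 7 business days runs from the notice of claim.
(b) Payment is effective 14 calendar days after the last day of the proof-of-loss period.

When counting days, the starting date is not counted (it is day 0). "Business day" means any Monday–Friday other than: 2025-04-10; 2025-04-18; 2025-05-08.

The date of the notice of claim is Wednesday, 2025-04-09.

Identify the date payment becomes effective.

The last day of the proof-of-loss period: 7 business days after Wednesday, 2025-04-09, skipping weekends and the listed holidays on Apr 10, Apr 18 — Apr 11, Apr 14, Apr 15, Apr 16, Apr 17, Apr 21, Apr 22 — lands on Tuesday, 2025-04-22.
Adding 14 calendar days to 2025-04-22 gives 2025-05-06, which is the date payment becomes effective.

2025-05-06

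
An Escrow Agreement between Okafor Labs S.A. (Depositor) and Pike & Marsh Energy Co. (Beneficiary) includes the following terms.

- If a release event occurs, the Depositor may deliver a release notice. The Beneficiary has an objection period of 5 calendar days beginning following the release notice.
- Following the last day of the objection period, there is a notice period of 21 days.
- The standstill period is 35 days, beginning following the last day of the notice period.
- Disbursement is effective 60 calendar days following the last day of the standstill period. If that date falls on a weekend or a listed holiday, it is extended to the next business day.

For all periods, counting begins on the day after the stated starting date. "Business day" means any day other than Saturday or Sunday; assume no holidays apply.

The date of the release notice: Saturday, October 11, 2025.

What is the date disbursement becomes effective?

February 9, 2026

Adding 5 calendar days to October 11, 2025 gives October 16, 2025, which is the last day of the objection period.
The last day of the notice period: 21 calendar days after October 16, 2025 is November 6, 2025.
The last day of the standstill period: November 6, 2025 + 35 days = December 11, 2025.
The date disbursement becomes effective: December 11, 2025 + 60 days = February 9, 2026. February 9, 2026 is a Monday, so no roll-forward applies.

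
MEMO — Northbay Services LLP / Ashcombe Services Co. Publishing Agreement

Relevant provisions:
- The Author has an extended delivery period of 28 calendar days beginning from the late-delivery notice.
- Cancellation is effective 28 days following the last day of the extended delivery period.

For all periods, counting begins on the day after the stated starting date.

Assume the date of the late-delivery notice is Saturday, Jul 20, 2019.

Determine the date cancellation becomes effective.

Adding 28 calendar days to Jul 20, 2019 gives Aug 17, 2019, which is the last day of the extended delivery period.
The date cancellation becomes effective: 28 calendar days after Aug 17, 2019 is Sep 14, 2019.

Sep 14, 2019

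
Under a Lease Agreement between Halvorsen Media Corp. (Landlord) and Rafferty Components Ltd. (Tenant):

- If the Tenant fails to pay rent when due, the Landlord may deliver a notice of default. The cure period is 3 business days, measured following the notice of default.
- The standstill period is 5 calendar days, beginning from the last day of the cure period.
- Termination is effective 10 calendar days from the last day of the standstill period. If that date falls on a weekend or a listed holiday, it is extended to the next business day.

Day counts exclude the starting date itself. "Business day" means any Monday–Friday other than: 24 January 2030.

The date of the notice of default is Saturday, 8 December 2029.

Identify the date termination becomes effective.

27 December 2029

The last day of the cure period: counting 3 business days from Saturday, 8 December 2029 (Dec 10, Dec 11, Dec 12, skipping weekends) reaches Wednesday, 12 December 2029.
The last day of the standstill period: 5 calendar days after 12 December 2029 is 17 December 2029.
The date termination becomes effective: 17 December 2029 + 10 days = 27 December 2029. 27 December 2029 is a Thursday and is not a listed holiday, so no roll-forward applies.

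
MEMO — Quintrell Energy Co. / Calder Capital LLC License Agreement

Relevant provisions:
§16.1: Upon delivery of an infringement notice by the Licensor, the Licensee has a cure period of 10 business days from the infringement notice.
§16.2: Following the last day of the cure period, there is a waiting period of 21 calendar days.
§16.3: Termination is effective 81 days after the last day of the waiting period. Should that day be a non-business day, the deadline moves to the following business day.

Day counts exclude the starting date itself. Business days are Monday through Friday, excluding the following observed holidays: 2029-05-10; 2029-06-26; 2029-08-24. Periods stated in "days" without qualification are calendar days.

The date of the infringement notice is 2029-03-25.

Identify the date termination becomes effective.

2029-07-17

From Sunday, 2029-03-25, 10 business days (Mar 26, Mar 27, Mar 28, Mar 29, Mar 30, Apr 2, Apr 3, Apr 4, Apr 5, Apr 6, skipping weekends) brings us to Friday, 2029-04-06, which is the last day of the cure period.
The last day of the waiting period: 21 calendar days after 2029-04-06 is 2029-04-27.
Adding 81 calendar days to 2029-04-27 gives 2029-07-17, which is the date termination becomes effective. 2029-07-17 is a Tuesday and is not a listed holiday, so no roll-forward applies.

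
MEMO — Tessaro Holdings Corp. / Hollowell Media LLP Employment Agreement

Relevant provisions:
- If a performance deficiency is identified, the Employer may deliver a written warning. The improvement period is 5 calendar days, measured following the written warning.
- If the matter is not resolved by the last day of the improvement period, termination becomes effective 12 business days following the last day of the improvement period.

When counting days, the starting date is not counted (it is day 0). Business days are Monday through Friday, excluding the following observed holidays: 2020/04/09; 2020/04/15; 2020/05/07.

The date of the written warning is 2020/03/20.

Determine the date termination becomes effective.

The last day of the improvement period: 5 calendar days after 2020/03/20 is 2020/03/25.
The date termination becomes effective: counting 12 business days from Wednesday, 2020/03/25 (Mar 26, Mar 27, Mar 30, Mar 31, …, Apr 8, Apr 10, Apr 13, skipping weekends and the listed holiday on Apr 9) reaches Monday, 2020/04/13.

2020/04/13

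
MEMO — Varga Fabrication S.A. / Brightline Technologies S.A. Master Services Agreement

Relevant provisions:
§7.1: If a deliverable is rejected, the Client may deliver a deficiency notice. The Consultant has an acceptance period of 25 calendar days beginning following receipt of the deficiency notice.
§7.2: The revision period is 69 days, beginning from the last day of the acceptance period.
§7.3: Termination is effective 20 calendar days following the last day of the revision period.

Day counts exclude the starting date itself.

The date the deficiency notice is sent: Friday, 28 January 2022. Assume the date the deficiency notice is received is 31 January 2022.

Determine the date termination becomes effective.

25 May 2022

The last day of the acceptance period: 31 January 2022 + 25 days = 25 February 2022.
The last day of the revision period: 25 February 2022 + 69 days = 5 May 2022.
The date termination becomes effective: 20 calendar days after 5 May 2022 is 25 May 2022.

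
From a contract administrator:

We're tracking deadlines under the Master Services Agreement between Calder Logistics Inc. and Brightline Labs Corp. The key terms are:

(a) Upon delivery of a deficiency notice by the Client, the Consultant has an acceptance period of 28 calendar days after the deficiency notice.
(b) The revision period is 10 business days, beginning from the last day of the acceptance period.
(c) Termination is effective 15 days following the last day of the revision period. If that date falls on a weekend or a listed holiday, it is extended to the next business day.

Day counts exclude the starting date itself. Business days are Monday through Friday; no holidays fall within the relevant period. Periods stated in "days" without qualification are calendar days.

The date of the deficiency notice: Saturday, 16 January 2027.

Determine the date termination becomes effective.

15 March 2027

The last day of the acceptance period: 28 calendar days after 16 January 2027 is 13 February 2027.
The last day of the revision period: 10 business days after Saturday, 13 February 2027, skipping weekends — Feb 15, Feb 16, Feb 17, Feb 18, Feb 19, Feb 22, Feb 23, Feb 24, Feb 25, Feb 26 — lands on Friday, 26 February 2027.
The date termination becomes effective: 26 February 2027 + 15 days = 13 March 2027. That falls on a Saturday, so it rolls to the next business day, Monday, 15 March 2027.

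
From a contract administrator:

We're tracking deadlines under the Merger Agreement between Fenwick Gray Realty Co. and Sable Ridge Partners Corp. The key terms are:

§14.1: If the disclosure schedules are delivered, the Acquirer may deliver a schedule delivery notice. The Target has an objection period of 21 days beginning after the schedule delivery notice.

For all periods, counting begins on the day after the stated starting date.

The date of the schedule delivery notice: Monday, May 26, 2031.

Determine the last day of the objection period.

June 16, 2031

Adding 21 calendar days to May 26, 2031 gives June 16, 2031, which is the last day of the objection period.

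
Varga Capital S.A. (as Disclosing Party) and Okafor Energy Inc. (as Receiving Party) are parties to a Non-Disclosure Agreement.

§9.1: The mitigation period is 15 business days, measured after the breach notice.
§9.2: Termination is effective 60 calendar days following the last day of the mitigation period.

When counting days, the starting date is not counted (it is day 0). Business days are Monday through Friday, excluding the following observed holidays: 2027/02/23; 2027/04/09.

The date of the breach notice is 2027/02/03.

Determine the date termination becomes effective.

2027/04/26

From Wednesday, 2027/02/03, 15 business days (Feb 4, Feb 5, Feb 8, Feb 9, …, Feb 22, Feb 24, Feb 25, skipping weekends and the listed holiday on Feb 23) brings us to Thursday, 2027/02/25, which is the last day of the mitigation period.
Adding 60 calendar days to 2027/02/25 gives 2027/04/26, which is the date termination becomes effective.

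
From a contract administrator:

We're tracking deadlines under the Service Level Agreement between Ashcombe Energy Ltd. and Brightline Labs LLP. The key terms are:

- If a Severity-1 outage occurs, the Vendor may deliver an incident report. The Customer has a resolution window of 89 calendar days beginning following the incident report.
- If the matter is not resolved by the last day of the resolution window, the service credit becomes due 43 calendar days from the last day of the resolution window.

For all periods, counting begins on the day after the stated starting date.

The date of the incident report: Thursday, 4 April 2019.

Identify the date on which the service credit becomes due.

The last day of the resolution window: 4 April 2019 + 89 days = 2 July 2019.
Adding 43 calendar days to 2 July 2019 gives 14 August 2019, which is the date on which the service credit becomes due.

14 August 2019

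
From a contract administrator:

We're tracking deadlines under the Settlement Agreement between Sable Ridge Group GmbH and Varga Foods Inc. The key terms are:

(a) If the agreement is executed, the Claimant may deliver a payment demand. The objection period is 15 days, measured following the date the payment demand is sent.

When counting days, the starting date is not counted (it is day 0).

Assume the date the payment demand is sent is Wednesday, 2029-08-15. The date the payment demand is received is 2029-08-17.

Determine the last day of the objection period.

2029-08-30

The last day of the objection period: 2029-08-15 + 15 days = 2029-08-30.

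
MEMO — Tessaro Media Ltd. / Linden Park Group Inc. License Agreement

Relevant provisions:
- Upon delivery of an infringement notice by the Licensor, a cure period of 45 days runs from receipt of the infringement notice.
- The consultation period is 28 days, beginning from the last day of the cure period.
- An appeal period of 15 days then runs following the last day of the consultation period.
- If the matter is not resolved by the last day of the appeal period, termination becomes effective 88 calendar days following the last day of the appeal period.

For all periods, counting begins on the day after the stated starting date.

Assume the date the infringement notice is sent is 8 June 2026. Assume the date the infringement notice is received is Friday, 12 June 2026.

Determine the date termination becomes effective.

Adding 45 calendar days to 12 June 2026 gives 27 July 2026, which is the last day of the cure period.
The last day of the consultation period: 27 July 2026 + 28 days = 24 August 2026.
Adding 15 calendar days to 24 August 2026 gives 8 September 2026, which is the last day of the appeal period.
The date termination becomes effective: 88 calendar days after 8 September 2026 is 5 December 2026.

5 December 2026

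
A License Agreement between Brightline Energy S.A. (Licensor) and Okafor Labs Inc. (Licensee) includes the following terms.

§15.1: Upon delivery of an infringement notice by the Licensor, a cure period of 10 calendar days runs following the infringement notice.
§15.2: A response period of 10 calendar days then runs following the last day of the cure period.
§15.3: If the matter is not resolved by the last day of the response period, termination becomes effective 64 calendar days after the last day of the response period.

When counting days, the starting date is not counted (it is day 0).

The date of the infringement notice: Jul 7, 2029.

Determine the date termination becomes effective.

Adding 10 calendar days to Jul 7, 2029 gives Jul 17, 2029, which is the last day of the cure period.
The last day of the response period: 10 calendar days after Jul 17, 2029 is Jul 27, 2029.
Adding 64 calendar days to Jul 27, 2029 gives Sep 29, 2029, which is the date termination becomes effective.

Sep 29, 2029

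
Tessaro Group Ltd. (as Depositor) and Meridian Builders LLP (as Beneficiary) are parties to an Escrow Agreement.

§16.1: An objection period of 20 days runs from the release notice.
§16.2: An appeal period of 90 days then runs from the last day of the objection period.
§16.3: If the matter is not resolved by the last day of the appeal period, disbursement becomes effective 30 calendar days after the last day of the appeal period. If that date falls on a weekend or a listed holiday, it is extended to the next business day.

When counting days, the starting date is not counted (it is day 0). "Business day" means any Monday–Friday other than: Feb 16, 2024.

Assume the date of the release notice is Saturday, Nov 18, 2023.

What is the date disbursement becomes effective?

Apr 8, 2024

The last day of the objection period: 20 calendar days after Nov 18, 2023 is Dec 8, 2023.
The last day of the appeal period: Dec 8, 2023 + 90 days = Mar 7, 2024.
The date disbursement becomes effective: 30 calendar days after Mar 7, 2024 is Apr 6, 2024. That falls on a Saturday, so it rolls to the next business day, Monday, Apr 8, 2024.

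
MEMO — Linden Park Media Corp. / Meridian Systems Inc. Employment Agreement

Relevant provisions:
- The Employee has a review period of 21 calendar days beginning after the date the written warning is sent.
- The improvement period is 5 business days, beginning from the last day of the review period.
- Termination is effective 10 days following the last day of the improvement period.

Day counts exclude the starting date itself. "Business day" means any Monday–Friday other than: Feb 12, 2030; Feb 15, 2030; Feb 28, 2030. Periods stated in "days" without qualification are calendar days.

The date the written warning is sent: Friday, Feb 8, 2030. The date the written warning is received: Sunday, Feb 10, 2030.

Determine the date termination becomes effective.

The last day of the review period: Feb 8, 2030 + 21 days = Mar 1, 2030.
The last day of the improvement period: 5 business days after Friday, Mar 1, 2030, skipping weekends — Mar 4, Mar 5, Mar 6, Mar 7, Mar 8 — lands on Friday, Mar 8, 2030.
The date termination becomes effective: Mar 8, 2030 + 10 days = Mar 18, 2030.

Mar 18, 2030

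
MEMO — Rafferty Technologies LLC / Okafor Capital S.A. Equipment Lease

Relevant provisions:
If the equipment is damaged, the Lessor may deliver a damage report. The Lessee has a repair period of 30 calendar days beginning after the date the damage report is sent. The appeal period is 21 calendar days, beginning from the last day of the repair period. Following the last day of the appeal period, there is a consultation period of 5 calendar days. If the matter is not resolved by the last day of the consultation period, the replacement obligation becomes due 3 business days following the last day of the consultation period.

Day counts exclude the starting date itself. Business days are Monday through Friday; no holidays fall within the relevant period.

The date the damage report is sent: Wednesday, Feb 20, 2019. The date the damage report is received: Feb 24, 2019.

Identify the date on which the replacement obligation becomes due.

Adding 30 calendar days to Feb 20, 2019 gives Mar 22, 2019, which is the last day of the repair period.
Adding 21 calendar days to Mar 22, 2019 gives Apr 12, 2019, which is the last day of the appeal period.
Adding 5 calendar days to Apr 12, 2019 gives Apr 17, 2019, which is the last day of the consultation period.
The date on which the replacement obligation becomes due: 3 business days after Wednesday, Apr 17, 2019, skipping weekends — Apr 18, Apr 19, Apr 22 — lands on Monday, Apr 22, 2019.

Apr 22, 2019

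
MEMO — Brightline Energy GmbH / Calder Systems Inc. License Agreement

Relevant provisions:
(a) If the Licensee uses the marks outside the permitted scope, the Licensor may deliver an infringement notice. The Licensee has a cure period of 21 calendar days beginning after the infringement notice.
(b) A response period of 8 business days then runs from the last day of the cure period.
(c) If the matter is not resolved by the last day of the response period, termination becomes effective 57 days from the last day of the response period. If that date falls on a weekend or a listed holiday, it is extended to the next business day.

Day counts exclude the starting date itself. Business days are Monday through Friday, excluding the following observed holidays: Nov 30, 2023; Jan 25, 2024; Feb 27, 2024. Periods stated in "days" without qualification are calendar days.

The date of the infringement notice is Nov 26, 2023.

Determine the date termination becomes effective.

Adding 21 calendar days to Nov 26, 2023 gives Dec 17, 2023, which is the last day of the cure period.
The last day of the response period: 8 business days after Sunday, Dec 17, 2023, skipping weekends — Dec 18, Dec 19, Dec 20, Dec 21, Dec 22, Dec 25, Dec 26, Dec 27 — lands on Wednesday, Dec 27, 2023.
The date termination becomes effective: Dec 27, 2023 + 57 days = Feb 22, 2024. Feb 22, 2024 is a Thursday and is not a listed holiday, so no roll-forward applies.

Feb 22, 2024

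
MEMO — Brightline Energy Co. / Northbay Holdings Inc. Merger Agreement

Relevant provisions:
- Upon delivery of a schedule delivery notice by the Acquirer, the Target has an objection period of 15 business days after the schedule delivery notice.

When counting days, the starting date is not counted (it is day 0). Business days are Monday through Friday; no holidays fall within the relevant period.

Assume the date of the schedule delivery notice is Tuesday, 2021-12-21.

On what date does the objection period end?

The last day of the objection period: counting 15 business days from Tuesday, 2021-12-21 (Dec 22, Dec 23, Dec 24, Dec 27, …, Jan 7, Jan 10, Jan 11, skipping weekends) reaches Tuesday, 2022-01-11.

2022-01-11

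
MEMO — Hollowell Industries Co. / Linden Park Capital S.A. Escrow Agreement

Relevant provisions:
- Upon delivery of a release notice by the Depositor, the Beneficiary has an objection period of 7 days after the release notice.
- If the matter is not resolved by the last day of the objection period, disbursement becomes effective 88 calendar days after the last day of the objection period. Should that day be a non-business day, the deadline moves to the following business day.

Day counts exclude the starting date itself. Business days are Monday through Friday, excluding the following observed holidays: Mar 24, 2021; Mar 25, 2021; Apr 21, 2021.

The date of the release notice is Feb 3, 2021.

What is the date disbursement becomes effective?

May 10, 2021

The last day of the objection period: Feb 3, 2021 + 7 days = Feb 10, 2021.
The date disbursement becomes effective: Feb 10, 2021 + 88 days = May 9, 2021. That falls on a Sunday, so it rolls to the next business day, Monday, May 10, 2021.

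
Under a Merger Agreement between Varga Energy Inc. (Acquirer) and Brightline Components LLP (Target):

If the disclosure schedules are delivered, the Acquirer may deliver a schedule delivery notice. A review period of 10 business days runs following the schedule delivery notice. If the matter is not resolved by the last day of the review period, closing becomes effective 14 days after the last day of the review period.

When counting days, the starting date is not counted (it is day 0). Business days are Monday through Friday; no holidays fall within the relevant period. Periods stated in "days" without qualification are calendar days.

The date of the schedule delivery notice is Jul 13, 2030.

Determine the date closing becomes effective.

Aug 9, 2030

The last day of the review period: counting 10 business days from Saturday, Jul 13, 2030 (Jul 15, Jul 16, Jul 17, Jul 18, Jul 19, Jul 22, Jul 23, Jul 24, Jul 25, Jul 26, skipping weekends) reaches Friday, Jul 26, 2030.
Adding 14 calendar days to Jul 26, 2030 gives Aug 9, 2030, which is the date closing becomes effective.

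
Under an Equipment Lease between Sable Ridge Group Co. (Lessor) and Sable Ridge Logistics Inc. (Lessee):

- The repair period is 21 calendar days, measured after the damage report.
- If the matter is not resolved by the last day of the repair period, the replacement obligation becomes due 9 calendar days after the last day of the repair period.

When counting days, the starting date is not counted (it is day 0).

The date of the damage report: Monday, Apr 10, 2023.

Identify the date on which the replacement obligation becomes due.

Adding 21 calendar days to Apr 10, 2023 gives May 1, 2023, which is the last day of the repair period.
The date on which the replacement obligation becomes due: May 1, 2023 + 9 days = May 10, 2023.

May 10, 2023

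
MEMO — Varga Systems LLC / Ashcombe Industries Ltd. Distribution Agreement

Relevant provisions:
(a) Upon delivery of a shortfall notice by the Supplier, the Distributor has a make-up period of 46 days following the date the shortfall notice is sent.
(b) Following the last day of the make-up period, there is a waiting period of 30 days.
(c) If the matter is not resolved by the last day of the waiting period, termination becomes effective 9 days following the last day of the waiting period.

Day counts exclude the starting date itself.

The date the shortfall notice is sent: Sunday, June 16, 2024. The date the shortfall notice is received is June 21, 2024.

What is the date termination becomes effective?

September 9, 2024

The last day of the make-up period: 46 calendar days after June 16, 2024 is August 1, 2024.
Adding 30 calendar days to August 1, 2024 gives August 31, 2024, which is the last day of the waiting period.
The date termination becomes effective: August 31, 2024 + 9 days = September 9, 2024.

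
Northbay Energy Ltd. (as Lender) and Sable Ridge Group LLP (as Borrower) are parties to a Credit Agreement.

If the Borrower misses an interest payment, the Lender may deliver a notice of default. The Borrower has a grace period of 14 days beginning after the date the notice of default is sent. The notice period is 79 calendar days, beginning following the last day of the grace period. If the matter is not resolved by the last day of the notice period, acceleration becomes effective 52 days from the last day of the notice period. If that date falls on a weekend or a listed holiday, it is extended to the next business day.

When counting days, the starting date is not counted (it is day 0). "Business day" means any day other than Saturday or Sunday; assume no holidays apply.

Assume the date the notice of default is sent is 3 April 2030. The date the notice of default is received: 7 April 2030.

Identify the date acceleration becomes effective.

26 August 2030

Adding 14 calendar days to 3 April 2030 gives 17 April 2030, which is the last day of the grace period.
The last day of the notice period: 17 April 2030 + 79 days = 5 July 2030.
The date acceleration becomes effective: 5 July 2030 + 52 days = 26 August 2030. 26 August 2030 is a Monday, so no roll-forward applies.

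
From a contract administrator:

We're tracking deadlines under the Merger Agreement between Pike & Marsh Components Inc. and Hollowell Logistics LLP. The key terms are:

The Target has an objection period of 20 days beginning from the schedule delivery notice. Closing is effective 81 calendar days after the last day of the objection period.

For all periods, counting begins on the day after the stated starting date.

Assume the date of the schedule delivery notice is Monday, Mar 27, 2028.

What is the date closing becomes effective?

Jul 6, 2028

The last day of the objection period: Mar 27, 2028 + 20 days = Apr 16, 2028.
The date closing becomes effective: 81 calendar days after Apr 16, 2028 is Jul 6, 2028.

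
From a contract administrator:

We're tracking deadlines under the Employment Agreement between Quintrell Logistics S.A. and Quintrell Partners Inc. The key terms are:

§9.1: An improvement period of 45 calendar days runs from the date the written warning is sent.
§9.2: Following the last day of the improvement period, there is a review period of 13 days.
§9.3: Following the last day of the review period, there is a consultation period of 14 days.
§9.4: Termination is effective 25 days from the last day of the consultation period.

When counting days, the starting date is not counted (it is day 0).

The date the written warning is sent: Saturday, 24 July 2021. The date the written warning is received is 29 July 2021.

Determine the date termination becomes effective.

The last day of the improvement period: 45 calendar days after 24 July 2021 is 7 September 2021.
Adding 13 calendar days to 7 September 2021 gives 20 September 2021, which is the last day of the review period.
Adding 14 calendar days to 20 September 2021 gives 4 October 2021, which is the last day of the consultation period.
Adding 25 calendar days to 4 October 2021 gives 29 October 2021, which is the date termination becomes effective.

29 October 2021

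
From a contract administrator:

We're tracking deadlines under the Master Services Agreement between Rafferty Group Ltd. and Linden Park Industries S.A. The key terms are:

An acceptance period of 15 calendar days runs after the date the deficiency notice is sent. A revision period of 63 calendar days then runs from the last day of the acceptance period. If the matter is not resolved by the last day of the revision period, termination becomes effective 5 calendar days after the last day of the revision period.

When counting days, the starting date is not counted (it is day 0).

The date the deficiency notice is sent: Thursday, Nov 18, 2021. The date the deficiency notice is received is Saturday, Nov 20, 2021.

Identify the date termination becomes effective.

The last day of the acceptance period: Nov 18, 2021 + 15 days = Dec 3, 2021.
The last day of the revision period: Dec 3, 2021 + 63 days = Feb 4, 2022.
Adding 5 calendar days to Feb 4, 2022 gives Feb 9, 2022, which is the date termination becomes effective.

Feb 9, 2022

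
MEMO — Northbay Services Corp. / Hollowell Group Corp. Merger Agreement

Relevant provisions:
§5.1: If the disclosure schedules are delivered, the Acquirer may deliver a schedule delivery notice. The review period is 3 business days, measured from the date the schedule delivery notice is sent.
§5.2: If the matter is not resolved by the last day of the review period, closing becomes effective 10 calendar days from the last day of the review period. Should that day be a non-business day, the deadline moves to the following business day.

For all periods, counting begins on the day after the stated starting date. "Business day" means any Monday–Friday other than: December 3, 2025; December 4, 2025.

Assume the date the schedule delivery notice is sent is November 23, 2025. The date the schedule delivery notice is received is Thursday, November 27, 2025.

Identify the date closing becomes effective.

December 8, 2025

The last day of the review period: 3 business days after Sunday, November 23, 2025, skipping weekends — Nov 24, Nov 25, Nov 26 — lands on Wednesday, November 26, 2025.
The date closing becomes effective: 10 calendar days after November 26, 2025 is December 6, 2025. That falls on a Saturday, so it rolls to the next business day, Monday, December 8, 2025.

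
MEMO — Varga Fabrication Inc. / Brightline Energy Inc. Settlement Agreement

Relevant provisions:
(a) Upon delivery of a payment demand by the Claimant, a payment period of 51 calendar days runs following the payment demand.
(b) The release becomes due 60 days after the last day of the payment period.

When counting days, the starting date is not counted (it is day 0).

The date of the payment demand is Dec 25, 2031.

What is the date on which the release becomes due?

The last day of the payment period: 51 calendar days after Dec 25, 2031 is Feb 14, 2032.
The date on which the release becomes due: Feb 14, 2032 + 60 days = Apr 14, 2032.

Apr 14, 2032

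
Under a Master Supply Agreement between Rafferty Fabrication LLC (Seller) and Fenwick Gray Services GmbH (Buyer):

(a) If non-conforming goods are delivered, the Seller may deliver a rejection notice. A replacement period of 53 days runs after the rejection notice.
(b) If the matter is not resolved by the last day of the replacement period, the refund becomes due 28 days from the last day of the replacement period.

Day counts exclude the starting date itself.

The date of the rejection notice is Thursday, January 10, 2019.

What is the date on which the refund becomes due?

The last day of the replacement period: January 10, 2019 + 53 days = March 4, 2019.
The date on which the refund becomes due: March 4, 2019 + 28 days = April 1, 2019.

April 1, 2019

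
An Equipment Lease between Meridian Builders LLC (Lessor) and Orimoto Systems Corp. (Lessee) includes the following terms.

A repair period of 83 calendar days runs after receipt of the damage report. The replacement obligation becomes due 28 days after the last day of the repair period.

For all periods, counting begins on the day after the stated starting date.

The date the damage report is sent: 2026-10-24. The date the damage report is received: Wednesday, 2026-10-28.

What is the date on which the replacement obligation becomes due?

The last day of the repair period: 2026-10-28 + 83 days = 2027-01-19.
The date on which the replacement obligation becomes due: 28 calendar days after 2027-01-19 is 2027-02-16.

2027-02-16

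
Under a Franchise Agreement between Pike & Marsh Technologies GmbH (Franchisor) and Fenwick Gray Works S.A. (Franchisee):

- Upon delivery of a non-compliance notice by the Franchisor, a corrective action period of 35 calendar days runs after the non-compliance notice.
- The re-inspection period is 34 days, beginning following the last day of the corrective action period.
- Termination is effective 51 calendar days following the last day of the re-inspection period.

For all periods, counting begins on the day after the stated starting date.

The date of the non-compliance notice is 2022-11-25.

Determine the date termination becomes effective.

The last day of the corrective action period: 2022-11-25 + 35 days = 2022-12-30.
Adding 34 calendar days to 2022-12-30 gives 2023-02-02, which is the last day of the re-inspection period.
The date termination becomes effective: 51 calendar days after 2023-02-02 is 2023-03-25.

2023-03-25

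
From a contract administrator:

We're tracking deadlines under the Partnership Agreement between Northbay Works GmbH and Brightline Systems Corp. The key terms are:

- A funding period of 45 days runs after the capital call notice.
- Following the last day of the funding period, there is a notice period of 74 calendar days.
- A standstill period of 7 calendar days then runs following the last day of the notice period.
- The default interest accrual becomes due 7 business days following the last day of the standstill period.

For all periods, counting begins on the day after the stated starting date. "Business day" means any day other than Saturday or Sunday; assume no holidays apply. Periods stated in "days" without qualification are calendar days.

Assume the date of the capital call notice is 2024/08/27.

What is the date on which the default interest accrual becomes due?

2025/01/09

The last day of the funding period: 45 calendar days after 2024/08/27 is 2024/10/11.
The last day of the notice period: 74 calendar days after 2024/10/11 is 2024/12/24.
The last day of the standstill period: 2024/12/24 + 7 days = 2024/12/31.
The date on which the default interest accrual becomes due: counting 7 business days from Tuesday, 2024/12/31 (Jan 1, Jan 2, Jan 3, Jan 6, Jan 7, Jan 8, Jan 9, skipping weekends) reaches Thursday, 2025/01/09.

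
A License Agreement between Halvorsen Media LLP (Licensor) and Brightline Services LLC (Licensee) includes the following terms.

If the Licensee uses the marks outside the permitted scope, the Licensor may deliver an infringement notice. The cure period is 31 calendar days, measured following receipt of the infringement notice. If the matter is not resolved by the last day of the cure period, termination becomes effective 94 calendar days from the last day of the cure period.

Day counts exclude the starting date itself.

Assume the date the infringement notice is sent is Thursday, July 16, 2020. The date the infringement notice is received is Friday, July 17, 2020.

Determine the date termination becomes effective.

The last day of the cure period: 31 calendar days after July 17, 2020 is August 17, 2020.
The date termination becomes effective: August 17, 2020 + 94 days = November 19, 2020.

November 19, 2020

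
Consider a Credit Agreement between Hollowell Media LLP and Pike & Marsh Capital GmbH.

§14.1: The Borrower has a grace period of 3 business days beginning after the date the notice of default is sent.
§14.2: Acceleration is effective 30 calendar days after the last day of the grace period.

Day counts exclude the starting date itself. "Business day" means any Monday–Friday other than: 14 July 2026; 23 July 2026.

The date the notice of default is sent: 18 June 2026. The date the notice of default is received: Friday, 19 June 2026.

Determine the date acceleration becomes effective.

23 July 2026

The last day of the grace period: counting 3 business days from Thursday, 18 June 2026 (Jun 19, Jun 22, Jun 23, skipping weekends) reaches Tuesday, 23 June 2026.
The date acceleration becomes effective: 30 calendar days after 23 June 2026 is 23 July 2026.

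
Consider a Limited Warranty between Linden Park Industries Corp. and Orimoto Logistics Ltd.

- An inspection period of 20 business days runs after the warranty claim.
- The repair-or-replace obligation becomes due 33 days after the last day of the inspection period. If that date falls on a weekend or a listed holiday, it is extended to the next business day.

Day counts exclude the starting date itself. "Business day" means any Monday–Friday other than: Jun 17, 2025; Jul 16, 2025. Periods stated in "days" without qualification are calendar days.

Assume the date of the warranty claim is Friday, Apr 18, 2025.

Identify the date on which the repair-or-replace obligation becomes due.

Jun 18, 2025

The last day of the inspection period: counting 20 business days from Friday, Apr 18, 2025 (Apr 21, Apr 22, Apr 23, Apr 24, …, May 14, May 15, May 16, skipping weekends) reaches Friday, May 16, 2025.
The date on which the repair-or-replace obligation becomes due: May 16, 2025 + 33 days = Jun 18, 2025. Jun 18, 2025 is a Wednesday and is not a listed holiday, so no roll-forward applies.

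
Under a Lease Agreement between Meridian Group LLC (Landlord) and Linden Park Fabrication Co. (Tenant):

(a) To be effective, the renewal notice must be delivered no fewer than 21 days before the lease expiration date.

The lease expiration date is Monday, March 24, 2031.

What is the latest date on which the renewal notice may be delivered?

March 3, 2031

Counting back 21 calendar days from March 24, 2031 gives March 3, 2031.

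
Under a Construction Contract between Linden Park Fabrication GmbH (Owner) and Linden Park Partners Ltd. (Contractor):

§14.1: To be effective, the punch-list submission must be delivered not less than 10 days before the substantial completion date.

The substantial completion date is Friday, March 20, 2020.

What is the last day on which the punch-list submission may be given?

March 10, 2020

March 20, 2020 minus 10 days is March 10, 2020.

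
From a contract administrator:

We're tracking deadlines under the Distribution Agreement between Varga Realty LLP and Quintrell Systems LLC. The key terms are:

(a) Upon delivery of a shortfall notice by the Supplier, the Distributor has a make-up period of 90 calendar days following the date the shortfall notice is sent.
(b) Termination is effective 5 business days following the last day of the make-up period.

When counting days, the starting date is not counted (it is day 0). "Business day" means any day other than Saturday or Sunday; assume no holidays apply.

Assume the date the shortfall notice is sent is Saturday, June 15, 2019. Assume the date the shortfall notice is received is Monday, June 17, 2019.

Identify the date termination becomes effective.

September 20, 2019

The last day of the make-up period: 90 calendar days after June 15, 2019 is September 13, 2019.
The date termination becomes effective: 5 business days after Friday, September 13, 2019, skipping weekends — Sep 16, Sep 17, Sep 18, Sep 19, Sep 20 — lands on Friday, September 20, 2019.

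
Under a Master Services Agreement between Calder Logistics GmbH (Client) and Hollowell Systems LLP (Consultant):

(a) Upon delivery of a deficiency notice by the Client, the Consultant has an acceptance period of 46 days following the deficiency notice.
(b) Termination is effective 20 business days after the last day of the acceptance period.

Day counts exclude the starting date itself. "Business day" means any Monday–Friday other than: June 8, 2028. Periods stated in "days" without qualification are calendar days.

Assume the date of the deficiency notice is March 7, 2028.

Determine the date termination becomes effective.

The last day of the acceptance period: 46 calendar days after March 7, 2028 is April 22, 2028.
From Saturday, April 22, 2028, 20 business days (Apr 24, Apr 25, Apr 26, Apr 27, …, May 17, May 18, May 19, skipping weekends) brings us to Friday, May 19, 2028, which is the date termination becomes effective.

May 19, 2028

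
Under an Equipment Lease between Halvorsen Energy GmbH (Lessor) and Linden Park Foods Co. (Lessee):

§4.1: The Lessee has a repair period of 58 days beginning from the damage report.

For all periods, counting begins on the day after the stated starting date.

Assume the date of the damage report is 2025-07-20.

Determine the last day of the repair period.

2025-09-16

The last day of the repair period: 58 calendar days after 2025-07-20 is 2025-09-16.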